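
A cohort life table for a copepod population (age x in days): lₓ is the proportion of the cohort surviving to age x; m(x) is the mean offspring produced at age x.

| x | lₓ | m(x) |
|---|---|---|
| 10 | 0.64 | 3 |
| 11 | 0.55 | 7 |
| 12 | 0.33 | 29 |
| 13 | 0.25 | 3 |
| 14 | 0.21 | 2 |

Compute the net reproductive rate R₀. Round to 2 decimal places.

16.51

R₀ = Σ lₓ m(x):
  age 10: 0.64 × 3 = 1.9200
  age 11: 0.55 × 7 = 3.8500
  age 12: 0.33 × 29 = 9.5700
  age 13: 0.25 × 3 = 0.7500
  age 14: 0.21 × 2 = 0.4200
R₀ = 1.9200 + 3.8500 + 9.5700 + 0.7500 + 0.4200 = 16.5100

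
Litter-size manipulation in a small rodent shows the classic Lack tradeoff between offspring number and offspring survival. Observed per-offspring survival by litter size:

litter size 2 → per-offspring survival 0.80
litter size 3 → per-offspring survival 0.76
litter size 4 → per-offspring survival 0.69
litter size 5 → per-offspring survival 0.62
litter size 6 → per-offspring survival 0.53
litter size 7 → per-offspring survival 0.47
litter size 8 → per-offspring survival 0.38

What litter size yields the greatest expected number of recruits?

7

Expected recruits = c × s(c):
  c=2: 2 × 0.80 = 1.600
  c=3: 3 × 0.76 = 2.280
  c=4: 4 × 0.69 = 2.760
  c=5: 5 × 0.62 = 3.100
  c=6: 6 × 0.53 = 3.180
  c=7: 7 × 0.47 = 3.290
  c=8: 8 × 0.38 = 3.040
Maximum at c = 7 (3.290 recruits).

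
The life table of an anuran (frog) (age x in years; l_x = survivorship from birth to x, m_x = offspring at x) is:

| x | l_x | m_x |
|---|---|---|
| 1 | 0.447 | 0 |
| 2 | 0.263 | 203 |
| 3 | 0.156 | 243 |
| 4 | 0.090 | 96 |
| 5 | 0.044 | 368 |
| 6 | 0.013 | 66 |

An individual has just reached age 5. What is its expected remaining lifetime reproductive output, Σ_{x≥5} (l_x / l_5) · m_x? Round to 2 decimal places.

l_5 = 0.044. Conditional survival from age 5 to x is l_x / l_5.
  x=5: (0.044/0.044) × 368 = 368.0000
  x=6: (0.013/0.044) × 66 = 19.5000
Sum = 368.0000 + 19.5000 = 387.5000

387.50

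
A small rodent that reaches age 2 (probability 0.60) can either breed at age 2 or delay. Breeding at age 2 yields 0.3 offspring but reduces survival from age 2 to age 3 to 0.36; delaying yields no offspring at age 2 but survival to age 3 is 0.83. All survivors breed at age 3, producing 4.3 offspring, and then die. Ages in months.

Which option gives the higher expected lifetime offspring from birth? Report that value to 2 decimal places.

2.14

breed at age 2: R₀ = 0.60 × (0.3 + 0.36 × 4.3) = 0.60 × 1.8480 = 1.1088
delay to age 3: R₀ = 0.60 × (0.83 × 4.3) = 0.60 × 3.5690 = 2.1414
Higher: delay to age 3 (2.1414).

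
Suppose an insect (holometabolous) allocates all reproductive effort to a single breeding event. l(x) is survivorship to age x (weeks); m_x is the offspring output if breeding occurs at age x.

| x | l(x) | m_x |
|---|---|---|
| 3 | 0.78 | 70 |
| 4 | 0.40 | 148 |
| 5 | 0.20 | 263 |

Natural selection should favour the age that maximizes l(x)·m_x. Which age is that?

4

Expected offspring if breeding at age x = l(x) × m_x:
  age 3: 0.78 × 70 = 54.600
  age 4: 0.40 × 148 = 59.200
  age 5: 0.20 × 263 = 52.600
Maximum at age 4 (59.200).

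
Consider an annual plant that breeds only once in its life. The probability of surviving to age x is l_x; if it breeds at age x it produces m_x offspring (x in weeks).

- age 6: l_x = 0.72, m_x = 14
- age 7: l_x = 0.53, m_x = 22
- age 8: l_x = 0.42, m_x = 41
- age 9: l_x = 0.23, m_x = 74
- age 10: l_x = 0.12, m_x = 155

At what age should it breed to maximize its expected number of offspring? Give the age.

Expected offspring if breeding at age x = l_x × m_x:
  age 6: 0.72 × 14 = 10.080
  age 7: 0.53 × 22 = 11.660
  age 8: 0.42 × 41 = 17.220
  age 9: 0.23 × 74 = 17.020
  age 10: 0.12 × 155 = 18.600
Maximum at age 10 (18.600).

10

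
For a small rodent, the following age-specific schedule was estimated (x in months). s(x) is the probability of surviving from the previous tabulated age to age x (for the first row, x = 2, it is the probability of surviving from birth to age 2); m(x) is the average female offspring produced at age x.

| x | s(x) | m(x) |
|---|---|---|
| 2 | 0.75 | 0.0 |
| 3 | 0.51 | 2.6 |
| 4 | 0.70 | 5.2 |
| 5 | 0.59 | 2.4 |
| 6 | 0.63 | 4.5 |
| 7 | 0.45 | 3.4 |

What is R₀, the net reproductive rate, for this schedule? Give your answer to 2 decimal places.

3.37

Survivorship from birth: l_x = s_2·s_3·…·s_x.
  l_2 = 0.75000
  l_3 = 0.38250
  l_4 = 0.26775
  l_5 = 0.15797
  l_6 = 0.09952
  l_7 = 0.04479
R₀ = Σ l_x m(x):
  age 2: 0.75000 × 0.0 = 0.0000
  age 3: 0.38250 × 2.6 = 0.9945
  age 4: 0.26775 × 5.2 = 1.3923
  age 5: 0.15797 × 2.4 = 0.3791
  age 6: 0.09952 × 4.5 = 0.4478
  age 7: 0.04479 × 3.4 = 0.1523
R₀ = 0.0000 + 0.9945 + 1.3923 + 0.3791 + 0.4478 + 0.1523 = 3.3661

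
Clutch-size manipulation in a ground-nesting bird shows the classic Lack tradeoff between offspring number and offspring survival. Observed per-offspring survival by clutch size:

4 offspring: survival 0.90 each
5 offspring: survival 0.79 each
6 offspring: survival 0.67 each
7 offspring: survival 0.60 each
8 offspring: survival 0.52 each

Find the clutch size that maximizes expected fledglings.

7

Expected fledglings = c × s(c):
  c=4: 4 × 0.90 = 3.600
  c=5: 5 × 0.79 = 3.950
  c=6: 6 × 0.67 = 4.020
  c=7: 7 × 0.60 = 4.200
  c=8: 8 × 0.52 = 4.160
Maximum at c = 7 (4.200 fledglings).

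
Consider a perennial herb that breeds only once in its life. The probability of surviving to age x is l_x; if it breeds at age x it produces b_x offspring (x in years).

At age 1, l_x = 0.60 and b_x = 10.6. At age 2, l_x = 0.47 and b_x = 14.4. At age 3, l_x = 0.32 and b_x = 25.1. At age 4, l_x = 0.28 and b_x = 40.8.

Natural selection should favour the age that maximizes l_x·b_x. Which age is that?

Expected offspring if breeding at age x = l_x × b_x:
  age 1: 0.60 × 10.6 = 6.360
  age 2: 0.47 × 14.4 = 6.768
  age 3: 0.32 × 25.1 = 8.032
  age 4: 0.28 × 40.8 = 11.424
Maximum at age 4 (11.424).

4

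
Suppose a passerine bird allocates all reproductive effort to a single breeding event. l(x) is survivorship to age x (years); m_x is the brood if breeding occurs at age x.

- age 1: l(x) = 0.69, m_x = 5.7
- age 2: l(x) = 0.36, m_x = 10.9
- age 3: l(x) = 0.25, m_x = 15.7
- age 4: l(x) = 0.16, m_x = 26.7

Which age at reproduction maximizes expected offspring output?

Expected offspring if breeding at age x = l(x) × m_x:
  age 1: 0.69 × 5.7 = 3.933
  age 2: 0.36 × 10.9 = 3.924
  age 3: 0.25 × 15.7 = 3.925
  age 4: 0.16 × 26.7 = 4.272
Maximum at age 4 (4.272).

4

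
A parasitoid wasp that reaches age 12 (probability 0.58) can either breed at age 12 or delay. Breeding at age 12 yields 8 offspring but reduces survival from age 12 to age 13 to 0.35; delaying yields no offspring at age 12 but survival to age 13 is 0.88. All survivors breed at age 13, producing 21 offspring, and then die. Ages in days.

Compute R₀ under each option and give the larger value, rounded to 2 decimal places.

10.72

breed at age 12: R₀ = 0.58 × (8 + 0.35 × 21) = 0.58 × 15.3500 = 8.9030
delay to age 13: R₀ = 0.58 × (0.88 × 21) = 0.58 × 18.4800 = 10.7184
Higher: delay to age 13 (10.7184).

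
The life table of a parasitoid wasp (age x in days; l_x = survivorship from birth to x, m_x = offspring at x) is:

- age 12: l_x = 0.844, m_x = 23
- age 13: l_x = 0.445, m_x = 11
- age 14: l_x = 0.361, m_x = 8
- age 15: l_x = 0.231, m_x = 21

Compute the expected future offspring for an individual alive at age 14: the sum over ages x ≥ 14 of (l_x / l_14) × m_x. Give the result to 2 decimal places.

21.44

l_14 = 0.361. Conditional survival from age 14 to x is l_x / l_14.
  x=14: (0.361/0.361) × 8 = 8.0000
  x=15: (0.231/0.361) × 21 = 13.4377
Sum = 8.0000 + 13.4377 = 21.4377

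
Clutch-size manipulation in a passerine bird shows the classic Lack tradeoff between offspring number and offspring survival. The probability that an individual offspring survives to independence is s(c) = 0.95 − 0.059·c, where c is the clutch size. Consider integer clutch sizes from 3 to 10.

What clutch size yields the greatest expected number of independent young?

8

Expected independent young = c × s(c):
  c=3: 3 × 0.773 = 2.319
  c=4: 4 × 0.714 = 2.856
  c=5: 5 × 0.655 = 3.275
  c=6: 6 × 0.596 = 3.576
  c=7: 7 × 0.537 = 3.759
  c=8: 8 × 0.478 = 3.824
  c=9: 9 × 0.419 = 3.771
  c=10: 10 × 0.360 = 3.600
Maximum at c = 8 (3.824 independent young).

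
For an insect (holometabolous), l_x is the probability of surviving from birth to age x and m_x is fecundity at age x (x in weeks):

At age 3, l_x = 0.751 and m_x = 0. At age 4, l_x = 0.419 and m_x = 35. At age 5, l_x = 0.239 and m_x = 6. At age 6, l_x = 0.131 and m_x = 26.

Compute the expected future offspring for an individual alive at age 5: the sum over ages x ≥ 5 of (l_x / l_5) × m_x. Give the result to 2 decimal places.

l_5 = 0.239. Conditional survival from age 5 to x is l_x / l_5.
  x=5: (0.239/0.239) × 6 = 6.0000
  x=6: (0.131/0.239) × 26 = 14.2510
Sum = 6.0000 + 14.2510 = 20.2510

20.25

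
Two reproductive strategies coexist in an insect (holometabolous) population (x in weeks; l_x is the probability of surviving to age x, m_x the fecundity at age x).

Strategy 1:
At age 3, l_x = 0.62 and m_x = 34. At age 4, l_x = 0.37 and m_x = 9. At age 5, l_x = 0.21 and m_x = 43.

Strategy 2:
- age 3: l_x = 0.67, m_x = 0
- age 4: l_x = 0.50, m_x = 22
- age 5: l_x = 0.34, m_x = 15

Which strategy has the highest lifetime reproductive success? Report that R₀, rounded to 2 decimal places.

Strategy 1: R₀ = 0.62×34 + 0.37×9 + 0.21×43 = 33.4400
Strategy 2: R₀ = 0.67×0 + 0.50×22 + 0.34×15 = 16.1000
Highest R₀: strategy 1 with 33.4400.

33.44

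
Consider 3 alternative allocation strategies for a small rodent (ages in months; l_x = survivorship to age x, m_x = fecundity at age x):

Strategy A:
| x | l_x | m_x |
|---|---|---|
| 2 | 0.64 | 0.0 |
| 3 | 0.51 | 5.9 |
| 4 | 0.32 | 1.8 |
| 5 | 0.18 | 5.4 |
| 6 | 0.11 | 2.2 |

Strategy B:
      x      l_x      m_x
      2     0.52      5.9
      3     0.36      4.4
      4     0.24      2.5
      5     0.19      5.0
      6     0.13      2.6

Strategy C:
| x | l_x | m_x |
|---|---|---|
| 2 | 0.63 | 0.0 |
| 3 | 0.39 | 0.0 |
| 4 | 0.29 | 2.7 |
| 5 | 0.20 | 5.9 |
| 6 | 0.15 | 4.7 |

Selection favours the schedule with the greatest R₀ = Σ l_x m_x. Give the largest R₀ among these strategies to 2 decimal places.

Strategy A: R₀ = 0.64×0.0 + 0.51×5.9 + 0.32×1.8 + 0.18×5.4 + 0.11×2.2 = 4.7990
Strategy B: R₀ = 0.52×5.9 + 0.36×4.4 + 0.24×2.5 + 0.19×5.0 + 0.13×2.6 = 6.5400
Strategy C: R₀ = 0.63×0.0 + 0.39×0.0 + 0.29×2.7 + 0.20×5.9 + 0.15×4.7 = 2.6680
Highest R₀: strategy B with 6.5400.

6.54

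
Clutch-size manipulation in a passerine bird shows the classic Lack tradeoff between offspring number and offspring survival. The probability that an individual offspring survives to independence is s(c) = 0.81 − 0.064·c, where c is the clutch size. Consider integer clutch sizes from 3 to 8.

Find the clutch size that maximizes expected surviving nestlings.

Expected surviving nestlings = c × s(c):
  c=3: 3 × 0.618 = 1.854
  c=4: 4 × 0.554 = 2.216
  c=5: 5 × 0.490 = 2.450
  c=6: 6 × 0.426 = 2.556
  c=7: 7 × 0.362 = 2.534
  c=8: 8 × 0.298 = 2.384
Maximum at c = 6 (2.556 surviving nestlings).

6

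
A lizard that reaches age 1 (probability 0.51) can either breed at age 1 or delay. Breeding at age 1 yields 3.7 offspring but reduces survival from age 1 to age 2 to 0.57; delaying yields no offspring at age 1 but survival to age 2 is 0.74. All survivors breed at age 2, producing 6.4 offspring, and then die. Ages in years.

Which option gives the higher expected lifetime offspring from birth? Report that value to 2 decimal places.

3.75

breed at age 1: R₀ = 0.51 × (3.7 + 0.57 × 6.4) = 0.51 × 7.3480 = 3.7475
delay to age 2: R₀ = 0.51 × (0.74 × 6.4) = 0.51 × 4.7360 = 2.4154
Higher: breed at age 1 (3.7475).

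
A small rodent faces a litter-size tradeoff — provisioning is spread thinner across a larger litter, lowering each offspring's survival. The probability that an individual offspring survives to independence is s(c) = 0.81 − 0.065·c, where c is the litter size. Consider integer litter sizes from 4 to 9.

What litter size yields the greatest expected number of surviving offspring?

Expected surviving offspring = c × s(c):
  c=4: 4 × 0.550 = 2.200
  c=5: 5 × 0.485 = 2.425
  c=6: 6 × 0.420 = 2.520
  c=7: 7 × 0.355 = 2.485
  c=8: 8 × 0.290 = 2.320
  c=9: 9 × 0.225 = 2.025
Maximum at c = 6 (2.520 surviving offspring).

6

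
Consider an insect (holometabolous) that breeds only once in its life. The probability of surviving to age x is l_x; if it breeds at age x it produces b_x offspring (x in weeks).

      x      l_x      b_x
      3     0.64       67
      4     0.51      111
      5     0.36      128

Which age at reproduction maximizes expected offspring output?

4

Expected offspring if breeding at age x = l_x × b_x:
  age 3: 0.64 × 67 = 42.880
  age 4: 0.51 × 111 = 56.610
  age 5: 0.36 × 128 = 46.080
Maximum at age 4 (56.610).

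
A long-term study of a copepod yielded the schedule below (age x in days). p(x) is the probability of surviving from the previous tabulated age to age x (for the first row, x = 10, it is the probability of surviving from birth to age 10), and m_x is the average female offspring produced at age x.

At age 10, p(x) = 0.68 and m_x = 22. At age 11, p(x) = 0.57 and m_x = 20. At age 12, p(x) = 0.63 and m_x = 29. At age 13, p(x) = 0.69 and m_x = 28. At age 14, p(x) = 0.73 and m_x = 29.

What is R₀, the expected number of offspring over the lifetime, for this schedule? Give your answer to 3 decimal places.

38.078

Survivorship from birth: l_x = p_10·p_11·…·p_x.
  l_10 = 0.68000
  l_11 = 0.38760
  l_12 = 0.24419
  l_13 = 0.16849
  l_14 = 0.12300
R₀ = Σ l_x m_x:
  age 10: 0.68000 × 22 = 14.9600
  age 11: 0.38760 × 20 = 7.7520
  age 12: 0.24419 × 29 = 7.0815
  age 13: 0.16849 × 28 = 4.7177
  age 14: 0.12300 × 29 = 3.5670
R₀ = 14.9600 + 7.7520 + 7.0815 + 4.7177 + 3.5670 = 38.0782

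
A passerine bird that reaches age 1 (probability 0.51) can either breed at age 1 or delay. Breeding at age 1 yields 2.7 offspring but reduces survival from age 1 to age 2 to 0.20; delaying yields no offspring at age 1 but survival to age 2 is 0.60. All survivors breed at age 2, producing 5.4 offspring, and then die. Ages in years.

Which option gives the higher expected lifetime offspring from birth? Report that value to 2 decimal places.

breed at age 1: R₀ = 0.51 × (2.7 + 0.20 × 5.4) = 0.51 × 3.7800 = 1.9278
delay to age 2: R₀ = 0.51 × (0.60 × 5.4) = 0.51 × 3.2400 = 1.6524
Higher: breed at age 1 (1.9278).

1.93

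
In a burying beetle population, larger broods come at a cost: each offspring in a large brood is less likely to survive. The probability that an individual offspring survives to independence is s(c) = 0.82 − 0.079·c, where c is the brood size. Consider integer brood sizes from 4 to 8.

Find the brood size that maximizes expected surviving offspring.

Expected surviving offspring = c × s(c):
  c=4: 4 × 0.504 = 2.016
  c=5: 5 × 0.425 = 2.125
  c=6: 6 × 0.346 = 2.076
  c=7: 7 × 0.267 = 1.869
  c=8: 8 × 0.188 = 1.504
Maximum at c = 5 (2.125 surviving offspring).

5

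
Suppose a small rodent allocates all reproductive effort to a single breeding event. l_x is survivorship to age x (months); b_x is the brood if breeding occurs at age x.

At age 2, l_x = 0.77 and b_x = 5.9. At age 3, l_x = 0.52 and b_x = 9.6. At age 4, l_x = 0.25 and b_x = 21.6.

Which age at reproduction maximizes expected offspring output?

Expected offspring if breeding at age x = l_x × b_x:
  age 2: 0.77 × 5.9 = 4.543
  age 3: 0.52 × 9.6 = 4.992
  age 4: 0.25 × 21.6 = 5.400
Maximum at age 4 (5.400).

4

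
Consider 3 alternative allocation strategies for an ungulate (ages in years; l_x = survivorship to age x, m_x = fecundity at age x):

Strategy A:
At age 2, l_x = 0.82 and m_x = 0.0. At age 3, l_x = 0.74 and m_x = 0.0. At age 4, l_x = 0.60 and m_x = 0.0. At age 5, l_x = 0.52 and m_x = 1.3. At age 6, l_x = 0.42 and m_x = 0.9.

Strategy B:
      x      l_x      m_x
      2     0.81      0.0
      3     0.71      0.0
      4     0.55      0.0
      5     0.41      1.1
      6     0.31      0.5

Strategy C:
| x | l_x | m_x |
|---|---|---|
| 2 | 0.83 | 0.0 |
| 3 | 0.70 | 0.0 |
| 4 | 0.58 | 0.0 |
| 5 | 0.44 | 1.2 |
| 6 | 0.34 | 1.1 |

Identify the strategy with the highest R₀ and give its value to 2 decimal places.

1.05

Strategy A: R₀ = 0.82×0.0 + 0.74×0.0 + 0.60×0.0 + 0.52×1.3 + 0.42×0.9 = 1.0540
Strategy B: R₀ = 0.81×0.0 + 0.71×0.0 + 0.55×0.0 + 0.41×1.1 + 0.31×0.5 = 0.6060
Strategy C: R₀ = 0.83×0.0 + 0.70×0.0 + 0.58×0.0 + 0.44×1.2 + 0.34×1.1 = 0.9020
Highest R₀: strategy A with 1.0540.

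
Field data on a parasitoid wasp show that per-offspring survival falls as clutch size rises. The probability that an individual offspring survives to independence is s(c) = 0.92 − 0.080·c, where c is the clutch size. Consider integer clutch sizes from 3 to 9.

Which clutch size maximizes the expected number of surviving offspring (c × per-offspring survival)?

Expected surviving offspring = c × s(c):
  c=3: 3 × 0.680 = 2.040
  c=4: 4 × 0.600 = 2.400
  c=5: 5 × 0.520 = 2.600
  c=6: 6 × 0.440 = 2.640
  c=7: 7 × 0.360 = 2.520
  c=8: 8 × 0.280 = 2.240
  c=9: 9 × 0.200 = 1.800
Maximum at c = 6 (2.640 surviving offspring).

6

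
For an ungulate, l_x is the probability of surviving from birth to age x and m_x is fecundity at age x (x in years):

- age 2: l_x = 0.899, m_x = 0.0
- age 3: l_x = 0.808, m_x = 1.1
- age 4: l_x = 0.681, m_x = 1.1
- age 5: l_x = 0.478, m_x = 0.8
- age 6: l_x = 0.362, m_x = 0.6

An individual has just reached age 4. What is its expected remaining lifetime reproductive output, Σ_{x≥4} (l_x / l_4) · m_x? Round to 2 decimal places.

1.98

l_4 = 0.681. Conditional survival from age 4 to x is l_x / l_4.
  x=4: (0.681/0.681) × 1.1 = 1.1000
  x=5: (0.478/0.681) × 0.8 = 0.5615
  x=6: (0.362/0.681) × 0.6 = 0.3189
Sum = 1.1000 + 0.5615 + 0.3189 = 1.9805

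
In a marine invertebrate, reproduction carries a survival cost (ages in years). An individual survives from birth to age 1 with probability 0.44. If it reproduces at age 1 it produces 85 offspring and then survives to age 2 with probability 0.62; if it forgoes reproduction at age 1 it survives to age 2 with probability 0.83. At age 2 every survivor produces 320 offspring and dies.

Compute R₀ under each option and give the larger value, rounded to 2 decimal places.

breed at age 1: R₀ = 0.44 × (85 + 0.62 × 320) = 0.44 × 283.4000 = 124.6960
delay to age 2: R₀ = 0.44 × (0.83 × 320) = 0.44 × 265.6000 = 116.8640
Higher: breed at age 1 (124.6960).

124.70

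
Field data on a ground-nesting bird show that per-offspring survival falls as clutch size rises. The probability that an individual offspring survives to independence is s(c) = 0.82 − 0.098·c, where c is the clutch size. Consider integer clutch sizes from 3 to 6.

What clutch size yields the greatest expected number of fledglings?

4

Expected fledglings = c × s(c):
  c=3: 3 × 0.526 = 1.578
  c=4: 4 × 0.428 = 1.712
  c=5: 5 × 0.330 = 1.650
  c=6: 6 × 0.232 = 1.392
Maximum at c = 4 (1.712 fledglings).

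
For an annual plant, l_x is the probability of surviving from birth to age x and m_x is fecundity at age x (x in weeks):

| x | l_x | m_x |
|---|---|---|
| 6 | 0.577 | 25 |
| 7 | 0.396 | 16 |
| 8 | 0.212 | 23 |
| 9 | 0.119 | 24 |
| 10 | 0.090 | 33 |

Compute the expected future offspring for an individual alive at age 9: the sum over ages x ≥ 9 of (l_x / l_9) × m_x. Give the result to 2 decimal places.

48.96

l_9 = 0.119. Conditional survival from age 9 to x is l_x / l_9.
  x=9: (0.119/0.119) × 24 = 24.0000
  x=10: (0.090/0.119) × 33 = 24.9580
Sum = 24.0000 + 24.9580 = 48.9580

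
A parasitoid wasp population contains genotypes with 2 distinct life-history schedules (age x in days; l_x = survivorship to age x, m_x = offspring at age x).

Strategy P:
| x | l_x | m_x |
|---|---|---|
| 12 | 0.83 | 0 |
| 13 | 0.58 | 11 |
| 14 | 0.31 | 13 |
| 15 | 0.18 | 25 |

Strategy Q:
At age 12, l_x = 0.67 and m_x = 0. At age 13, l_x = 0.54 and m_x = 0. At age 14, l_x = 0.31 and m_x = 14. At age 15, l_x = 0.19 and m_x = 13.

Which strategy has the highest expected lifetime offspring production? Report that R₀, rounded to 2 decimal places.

14.91

Strategy P: R₀ = 0.83×0 + 0.58×11 + 0.31×13 + 0.18×25 = 14.9100
Strategy Q: R₀ = 0.67×0 + 0.54×0 + 0.31×14 + 0.19×13 = 6.8100
Highest R₀: strategy P with 14.9100.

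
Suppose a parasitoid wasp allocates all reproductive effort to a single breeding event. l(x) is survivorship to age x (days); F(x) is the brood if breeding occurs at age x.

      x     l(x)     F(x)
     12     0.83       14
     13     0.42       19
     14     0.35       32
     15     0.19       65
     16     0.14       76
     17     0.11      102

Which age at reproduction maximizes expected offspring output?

15

Expected offspring if breeding at age x = l(x) × F(x):
  age 12: 0.83 × 14 = 11.620
  age 13: 0.42 × 19 = 7.980
  age 14: 0.35 × 32 = 11.200
  age 15: 0.19 × 65 = 12.350
  age 16: 0.14 × 76 = 10.640
  age 17: 0.11 × 102 = 11.220
Maximum at age 15 (12.350).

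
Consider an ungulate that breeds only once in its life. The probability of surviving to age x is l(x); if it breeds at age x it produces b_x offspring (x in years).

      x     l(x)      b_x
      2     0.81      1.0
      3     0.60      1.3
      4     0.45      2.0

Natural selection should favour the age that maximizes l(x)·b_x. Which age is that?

4

Expected offspring if breeding at age x = l(x) × b_x:
  age 2: 0.81 × 1.0 = 0.810
  age 3: 0.60 × 1.3 = 0.780
  age 4: 0.45 × 2.0 = 0.900
Maximum at age 4 (0.900).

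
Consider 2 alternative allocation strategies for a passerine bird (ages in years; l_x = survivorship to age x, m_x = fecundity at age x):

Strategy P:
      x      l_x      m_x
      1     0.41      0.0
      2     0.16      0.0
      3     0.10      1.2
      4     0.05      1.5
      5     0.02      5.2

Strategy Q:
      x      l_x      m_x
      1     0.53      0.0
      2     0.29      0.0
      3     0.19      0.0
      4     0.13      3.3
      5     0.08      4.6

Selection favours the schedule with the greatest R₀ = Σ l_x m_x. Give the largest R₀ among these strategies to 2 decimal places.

Strategy P: R₀ = 0.41×0.0 + 0.16×0.0 + 0.10×1.2 + 0.05×1.5 + 0.02×5.2 = 0.2990
Strategy Q: R₀ = 0.53×0.0 + 0.29×0.0 + 0.19×0.0 + 0.13×3.3 + 0.08×4.6 = 0.7970
Highest R₀: strategy Q with 0.7970.

0.80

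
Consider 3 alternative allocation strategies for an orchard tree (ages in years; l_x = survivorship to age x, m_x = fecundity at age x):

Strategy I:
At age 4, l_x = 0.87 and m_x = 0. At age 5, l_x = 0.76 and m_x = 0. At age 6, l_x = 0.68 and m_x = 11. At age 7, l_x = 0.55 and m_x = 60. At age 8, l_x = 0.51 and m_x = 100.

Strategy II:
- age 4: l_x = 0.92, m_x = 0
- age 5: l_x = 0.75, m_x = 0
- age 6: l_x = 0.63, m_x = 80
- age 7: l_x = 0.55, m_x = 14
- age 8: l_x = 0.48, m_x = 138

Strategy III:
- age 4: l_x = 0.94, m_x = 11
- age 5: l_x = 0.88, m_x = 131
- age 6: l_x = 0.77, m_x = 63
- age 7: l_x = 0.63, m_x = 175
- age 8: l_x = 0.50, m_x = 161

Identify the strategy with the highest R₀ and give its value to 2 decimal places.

364.88

Strategy I: R₀ = 0.87×0 + 0.76×0 + 0.68×11 + 0.55×60 + 0.51×100 = 91.4800
Strategy II: R₀ = 0.92×0 + 0.75×0 + 0.63×80 + 0.55×14 + 0.48×138 = 124.3400
Strategy III: R₀ = 0.94×11 + 0.88×131 + 0.77×63 + 0.63×175 + 0.50×161 = 364.8800
Highest R₀: strategy III with 364.8800.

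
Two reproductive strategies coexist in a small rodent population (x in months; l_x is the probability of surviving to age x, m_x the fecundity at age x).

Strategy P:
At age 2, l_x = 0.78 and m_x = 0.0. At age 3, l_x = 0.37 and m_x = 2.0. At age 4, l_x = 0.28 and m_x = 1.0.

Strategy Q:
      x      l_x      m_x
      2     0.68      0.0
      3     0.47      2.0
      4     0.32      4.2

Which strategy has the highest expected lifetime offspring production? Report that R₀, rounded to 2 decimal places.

2.28

Strategy P: R₀ = 0.78×0.0 + 0.37×2.0 + 0.28×1.0 = 1.0200
Strategy Q: R₀ = 0.68×0.0 + 0.47×2.0 + 0.32×4.2 = 2.2840
Highest R₀: strategy Q with 2.2840.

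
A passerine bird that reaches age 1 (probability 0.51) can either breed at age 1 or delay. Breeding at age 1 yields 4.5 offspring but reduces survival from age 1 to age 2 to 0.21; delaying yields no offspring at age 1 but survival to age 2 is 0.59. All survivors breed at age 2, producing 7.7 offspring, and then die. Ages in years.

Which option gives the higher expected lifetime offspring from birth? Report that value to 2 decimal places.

3.12

breed at age 1: R₀ = 0.51 × (4.5 + 0.21 × 7.7) = 0.51 × 6.1170 = 3.1197
delay to age 2: R₀ = 0.51 × (0.59 × 7.7) = 0.51 × 4.5430 = 2.3169
Higher: breed at age 1 (3.1197).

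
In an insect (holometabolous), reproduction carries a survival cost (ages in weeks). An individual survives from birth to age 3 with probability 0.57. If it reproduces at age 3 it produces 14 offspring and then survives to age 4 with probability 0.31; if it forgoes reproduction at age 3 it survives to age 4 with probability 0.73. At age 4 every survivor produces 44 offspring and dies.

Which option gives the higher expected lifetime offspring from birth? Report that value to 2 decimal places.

breed at age 3: R₀ = 0.57 × (14 + 0.31 × 44) = 0.57 × 27.6400 = 15.7548
delay to age 4: R₀ = 0.57 × (0.73 × 44) = 0.57 × 32.1200 = 18.3084
Higher: delay to age 4 (18.3084).

18.31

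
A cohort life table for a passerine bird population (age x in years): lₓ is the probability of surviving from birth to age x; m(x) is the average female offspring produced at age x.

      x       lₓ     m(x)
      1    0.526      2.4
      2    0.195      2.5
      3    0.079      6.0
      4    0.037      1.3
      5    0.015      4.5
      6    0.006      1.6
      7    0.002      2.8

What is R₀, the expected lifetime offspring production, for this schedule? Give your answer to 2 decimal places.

R₀ = Σ lₓ m(x):
  age 1: 0.526 × 2.4 = 1.2624
  age 2: 0.195 × 2.5 = 0.4875
  age 3: 0.079 × 6.0 = 0.4740
  age 4: 0.037 × 1.3 = 0.0481
  age 5: 0.015 × 4.5 = 0.0675
  age 6: 0.006 × 1.6 = 0.0096
  age 7: 0.002 × 2.8 = 0.0056
R₀ = 1.2624 + 0.4875 + 0.4740 + 0.0481 + 0.0675 + 0.0096 + 0.0056 = 2.3547

2.35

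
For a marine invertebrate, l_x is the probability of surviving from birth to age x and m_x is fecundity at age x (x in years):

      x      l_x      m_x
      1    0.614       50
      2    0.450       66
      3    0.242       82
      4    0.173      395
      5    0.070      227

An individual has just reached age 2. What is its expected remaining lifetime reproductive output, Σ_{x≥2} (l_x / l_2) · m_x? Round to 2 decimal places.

l_2 = 0.450. Conditional survival from age 2 to x is l_x / l_2.
  x=2: (0.450/0.450) × 66 = 66.0000
  x=3: (0.242/0.450) × 82 = 44.0978
  x=4: (0.173/0.450) × 395 = 151.8556
  x=5: (0.070/0.450) × 227 = 35.3111
Sum = 66.0000 + 44.0978 + 151.8556 + 35.3111 = 297.2644

297.26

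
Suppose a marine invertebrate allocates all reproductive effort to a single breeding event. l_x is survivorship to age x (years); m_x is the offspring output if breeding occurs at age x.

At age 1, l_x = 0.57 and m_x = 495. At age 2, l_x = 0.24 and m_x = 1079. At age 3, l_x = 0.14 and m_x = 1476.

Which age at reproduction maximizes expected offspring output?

1

Expected offspring if breeding at age x = l_x × m_x:
  age 1: 0.57 × 495 = 282.150
  age 2: 0.24 × 1079 = 258.960
  age 3: 0.14 × 1476 = 206.640
Maximum at age 1 (282.150).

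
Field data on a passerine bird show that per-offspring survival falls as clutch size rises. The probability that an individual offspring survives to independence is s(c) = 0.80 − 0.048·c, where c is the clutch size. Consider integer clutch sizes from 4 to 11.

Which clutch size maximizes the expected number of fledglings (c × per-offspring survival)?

Expected fledglings = c × s(c):
  c=4: 4 × 0.608 = 2.432
  c=5: 5 × 0.560 = 2.800
  c=6: 6 × 0.512 = 3.072
  c=7: 7 × 0.464 = 3.248
  c=8: 8 × 0.416 = 3.328
  c=9: 9 × 0.368 = 3.312
  c=10: 10 × 0.320 = 3.200
  c=11: 11 × 0.272 = 2.992
Maximum at c = 8 (3.328 fledglings).

8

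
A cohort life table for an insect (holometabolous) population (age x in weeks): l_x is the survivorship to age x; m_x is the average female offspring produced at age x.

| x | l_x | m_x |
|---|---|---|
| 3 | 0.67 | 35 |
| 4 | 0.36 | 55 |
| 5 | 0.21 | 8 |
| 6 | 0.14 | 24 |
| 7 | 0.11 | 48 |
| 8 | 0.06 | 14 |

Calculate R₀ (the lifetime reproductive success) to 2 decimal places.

54.41

R₀ = Σ l_x m_x:
  age 3: 0.67 × 35 = 23.4500
  age 4: 0.36 × 55 = 19.8000
  age 5: 0.21 × 8 = 1.6800
  age 6: 0.14 × 24 = 3.3600
  age 7: 0.11 × 48 = 5.2800
  age 8: 0.06 × 14 = 0.8400
R₀ = 23.4500 + 19.8000 + 1.6800 + 3.3600 + 5.2800 + 0.8400 = 54.4100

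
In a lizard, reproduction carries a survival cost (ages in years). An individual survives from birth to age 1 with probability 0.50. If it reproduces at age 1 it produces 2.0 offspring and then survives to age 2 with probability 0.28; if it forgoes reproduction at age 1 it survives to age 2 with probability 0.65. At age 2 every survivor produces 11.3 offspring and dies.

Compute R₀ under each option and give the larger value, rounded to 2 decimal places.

breed at age 1: R₀ = 0.50 × (2.0 + 0.28 × 11.3) = 0.50 × 5.1640 = 2.5820
delay to age 2: R₀ = 0.50 × (0.65 × 11.3) = 0.50 × 7.3450 = 3.6725
Higher: delay to age 2 (3.6725).

3.67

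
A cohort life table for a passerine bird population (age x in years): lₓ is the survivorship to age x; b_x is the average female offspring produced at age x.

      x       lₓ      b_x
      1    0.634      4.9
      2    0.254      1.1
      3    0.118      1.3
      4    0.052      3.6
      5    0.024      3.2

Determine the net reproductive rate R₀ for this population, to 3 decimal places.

3.803

R₀ = Σ lₓ b_x:
  age 1: 0.634 × 4.9 = 3.1066
  age 2: 0.254 × 1.1 = 0.2794
  age 3: 0.118 × 1.3 = 0.1534
  age 4: 0.052 × 3.6 = 0.1872
  age 5: 0.024 × 3.2 = 0.0768
R₀ = 3.1066 + 0.2794 + 0.1534 + 0.1872 + 0.0768 = 3.8034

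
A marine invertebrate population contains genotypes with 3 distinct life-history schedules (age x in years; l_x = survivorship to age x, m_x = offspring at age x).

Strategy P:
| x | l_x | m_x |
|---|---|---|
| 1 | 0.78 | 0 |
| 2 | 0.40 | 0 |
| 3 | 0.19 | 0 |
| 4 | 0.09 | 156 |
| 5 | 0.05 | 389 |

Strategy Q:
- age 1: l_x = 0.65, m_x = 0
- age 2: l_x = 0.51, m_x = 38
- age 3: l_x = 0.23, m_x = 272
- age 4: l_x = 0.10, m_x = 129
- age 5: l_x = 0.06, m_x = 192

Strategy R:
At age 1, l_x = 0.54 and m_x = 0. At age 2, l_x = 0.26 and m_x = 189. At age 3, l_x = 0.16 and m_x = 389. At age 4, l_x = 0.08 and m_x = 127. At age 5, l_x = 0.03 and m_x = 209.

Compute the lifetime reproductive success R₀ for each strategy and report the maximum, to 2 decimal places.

127.81

Strategy P: R₀ = 0.78×0 + 0.40×0 + 0.19×0 + 0.09×156 + 0.05×389 = 33.4900
Strategy Q: R₀ = 0.65×0 + 0.51×38 + 0.23×272 + 0.10×129 + 0.06×192 = 106.3600
Strategy R: R₀ = 0.54×0 + 0.26×189 + 0.16×389 + 0.08×127 + 0.03×209 = 127.8100
Highest R₀: strategy R with 127.8100.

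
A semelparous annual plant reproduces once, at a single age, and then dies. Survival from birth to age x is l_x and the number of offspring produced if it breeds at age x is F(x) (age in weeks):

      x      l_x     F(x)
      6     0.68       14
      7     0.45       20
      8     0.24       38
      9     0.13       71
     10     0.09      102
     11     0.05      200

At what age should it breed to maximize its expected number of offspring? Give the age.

11

Expected offspring if breeding at age x = l_x × F(x):
  age 6: 0.68 × 14 = 9.520
  age 7: 0.45 × 20 = 9.000
  age 8: 0.24 × 38 = 9.120
  age 9: 0.13 × 71 = 9.230
  age 10: 0.09 × 102 = 9.180
  age 11: 0.05 × 200 = 10.000
Maximum at age 11 (10.000).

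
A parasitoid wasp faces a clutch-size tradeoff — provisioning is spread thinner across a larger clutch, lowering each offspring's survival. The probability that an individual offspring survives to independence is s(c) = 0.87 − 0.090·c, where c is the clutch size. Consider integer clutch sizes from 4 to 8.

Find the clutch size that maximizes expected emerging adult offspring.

5

Expected emerging adult offspring = c × s(c):
  c=4: 4 × 0.510 = 2.040
  c=5: 5 × 0.420 = 2.100
  c=6: 6 × 0.330 = 1.980
  c=7: 7 × 0.240 = 1.680
  c=8: 8 × 0.150 = 1.200
Maximum at c = 5 (2.100 emerging adult offspring).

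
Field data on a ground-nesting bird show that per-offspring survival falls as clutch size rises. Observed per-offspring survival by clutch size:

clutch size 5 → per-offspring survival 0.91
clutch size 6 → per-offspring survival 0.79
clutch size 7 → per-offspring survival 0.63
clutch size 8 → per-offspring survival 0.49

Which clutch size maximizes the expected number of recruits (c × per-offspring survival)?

Expected recruits = c × s(c):
  c=5: 5 × 0.91 = 4.550
  c=6: 6 × 0.79 = 4.740
  c=7: 7 × 0.63 = 4.410
  c=8: 8 × 0.49 = 3.920
Maximum at c = 6 (4.740 recruits).

6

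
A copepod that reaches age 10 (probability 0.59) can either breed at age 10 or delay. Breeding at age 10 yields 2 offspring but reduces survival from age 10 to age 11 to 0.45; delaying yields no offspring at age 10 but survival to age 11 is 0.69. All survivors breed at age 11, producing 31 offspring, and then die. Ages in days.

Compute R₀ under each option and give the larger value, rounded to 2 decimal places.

12.62

breed at age 10: R₀ = 0.59 × (2 + 0.45 × 31) = 0.59 × 15.9500 = 9.4105
delay to age 11: R₀ = 0.59 × (0.69 × 31) = 0.59 × 21.3900 = 12.6201
Higher: delay to age 11 (12.6201).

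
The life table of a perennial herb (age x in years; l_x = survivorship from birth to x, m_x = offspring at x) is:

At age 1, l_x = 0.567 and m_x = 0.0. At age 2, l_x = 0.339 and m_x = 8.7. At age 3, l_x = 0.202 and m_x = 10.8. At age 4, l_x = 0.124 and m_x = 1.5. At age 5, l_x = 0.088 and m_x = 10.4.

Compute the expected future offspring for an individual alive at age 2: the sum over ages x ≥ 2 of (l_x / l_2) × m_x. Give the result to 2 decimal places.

l_2 = 0.339. Conditional survival from age 2 to x is l_x / l_2.
  x=2: (0.339/0.339) × 8.7 = 8.7000
  x=3: (0.202/0.339) × 10.8 = 6.4354
  x=4: (0.124/0.339) × 1.5 = 0.5487
  x=5: (0.088/0.339) × 10.4 = 2.6997
Sum = 8.7000 + 6.4354 + 0.5487 + 2.6997 = 18.3838

18.38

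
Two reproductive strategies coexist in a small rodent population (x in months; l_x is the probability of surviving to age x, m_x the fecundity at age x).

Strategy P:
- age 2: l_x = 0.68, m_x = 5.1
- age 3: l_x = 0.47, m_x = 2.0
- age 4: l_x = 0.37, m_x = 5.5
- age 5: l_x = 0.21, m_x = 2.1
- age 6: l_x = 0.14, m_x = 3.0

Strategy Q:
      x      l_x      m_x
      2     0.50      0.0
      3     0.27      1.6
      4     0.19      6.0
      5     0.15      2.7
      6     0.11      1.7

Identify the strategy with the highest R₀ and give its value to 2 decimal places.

7.30

Strategy P: R₀ = 0.68×5.1 + 0.47×2.0 + 0.37×5.5 + 0.21×2.1 + 0.14×3.0 = 7.3040
Strategy Q: R₀ = 0.50×0.0 + 0.27×1.6 + 0.19×6.0 + 0.15×2.7 + 0.11×1.7 = 2.1640
Highest R₀: strategy P with 7.3040.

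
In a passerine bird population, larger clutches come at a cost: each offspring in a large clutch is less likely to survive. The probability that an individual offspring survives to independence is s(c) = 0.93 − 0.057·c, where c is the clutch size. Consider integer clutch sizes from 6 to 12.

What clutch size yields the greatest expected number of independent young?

Expected independent young = c × s(c):
  c=6: 6 × 0.588 = 3.528
  c=7: 7 × 0.531 = 3.717
  c=8: 8 × 0.474 = 3.792
  c=9: 9 × 0.417 = 3.753
  c=10: 10 × 0.360 = 3.600
  c=11: 11 × 0.303 = 3.333
  c=12: 12 × 0.246 = 2.952
Maximum at c = 8 (3.792 independent young).

8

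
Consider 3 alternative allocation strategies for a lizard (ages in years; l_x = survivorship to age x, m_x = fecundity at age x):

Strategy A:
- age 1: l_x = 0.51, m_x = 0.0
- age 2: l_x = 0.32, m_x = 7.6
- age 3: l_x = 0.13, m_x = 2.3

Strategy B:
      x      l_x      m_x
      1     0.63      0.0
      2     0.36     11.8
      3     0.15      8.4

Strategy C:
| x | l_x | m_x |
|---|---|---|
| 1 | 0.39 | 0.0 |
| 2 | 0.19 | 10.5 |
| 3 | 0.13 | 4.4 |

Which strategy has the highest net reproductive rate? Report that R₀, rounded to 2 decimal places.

5.51

Strategy A: R₀ = 0.51×0.0 + 0.32×7.6 + 0.13×2.3 = 2.7310
Strategy B: R₀ = 0.63×0.0 + 0.36×11.8 + 0.15×8.4 = 5.5080
Strategy C: R₀ = 0.39×0.0 + 0.19×10.5 + 0.13×4.4 = 2.5670
Highest R₀: strategy B with 5.5080.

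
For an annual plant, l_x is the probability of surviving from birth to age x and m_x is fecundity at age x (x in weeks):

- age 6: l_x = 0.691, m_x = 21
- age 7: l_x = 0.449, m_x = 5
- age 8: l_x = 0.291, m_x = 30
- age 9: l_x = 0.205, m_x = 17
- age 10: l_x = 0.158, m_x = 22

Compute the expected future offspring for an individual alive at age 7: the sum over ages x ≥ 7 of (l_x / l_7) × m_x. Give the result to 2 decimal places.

39.95

l_7 = 0.449. Conditional survival from age 7 to x is l_x / l_7.
  x=7: (0.449/0.449) × 5 = 5.0000
  x=8: (0.291/0.449) × 30 = 19.4432
  x=9: (0.205/0.449) × 17 = 7.7617
  x=10: (0.158/0.449) × 22 = 7.7416
Sum = 5.0000 + 19.4432 + 7.7617 + 7.7416 = 39.9465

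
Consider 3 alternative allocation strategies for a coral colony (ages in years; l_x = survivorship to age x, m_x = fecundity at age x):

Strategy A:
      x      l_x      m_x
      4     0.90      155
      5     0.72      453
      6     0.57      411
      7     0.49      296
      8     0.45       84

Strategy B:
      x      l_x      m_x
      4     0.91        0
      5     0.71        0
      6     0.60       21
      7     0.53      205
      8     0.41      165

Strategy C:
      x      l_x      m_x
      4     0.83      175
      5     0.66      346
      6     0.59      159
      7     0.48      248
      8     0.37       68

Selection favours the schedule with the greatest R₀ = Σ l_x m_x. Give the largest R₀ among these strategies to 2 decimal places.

Strategy A: R₀ = 0.90×155 + 0.72×453 + 0.57×411 + 0.49×296 + 0.45×84 = 882.7700
Strategy B: R₀ = 0.91×0 + 0.71×0 + 0.60×21 + 0.53×205 + 0.41×165 = 188.9000
Strategy C: R₀ = 0.83×175 + 0.66×346 + 0.59×159 + 0.48×248 + 0.37×68 = 611.6200
Highest R₀: strategy A with 882.7700.

882.77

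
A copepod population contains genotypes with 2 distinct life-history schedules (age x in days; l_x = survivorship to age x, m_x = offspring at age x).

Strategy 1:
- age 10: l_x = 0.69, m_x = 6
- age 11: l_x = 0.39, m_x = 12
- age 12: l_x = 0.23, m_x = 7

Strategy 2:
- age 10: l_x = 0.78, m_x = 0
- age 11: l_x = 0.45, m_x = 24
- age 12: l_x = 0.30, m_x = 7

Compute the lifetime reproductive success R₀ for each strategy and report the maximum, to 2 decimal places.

Strategy 1: R₀ = 0.69×6 + 0.39×12 + 0.23×7 = 10.4300
Strategy 2: R₀ = 0.78×0 + 0.45×24 + 0.30×7 = 12.9000
Highest R₀: strategy 2 with 12.9000.

12.90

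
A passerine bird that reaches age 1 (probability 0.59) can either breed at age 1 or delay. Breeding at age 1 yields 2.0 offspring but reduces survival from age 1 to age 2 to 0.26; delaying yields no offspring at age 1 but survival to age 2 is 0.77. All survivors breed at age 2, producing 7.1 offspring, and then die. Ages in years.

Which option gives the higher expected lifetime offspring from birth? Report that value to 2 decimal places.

breed at age 1: R₀ = 0.59 × (2.0 + 0.26 × 7.1) = 0.59 × 3.8460 = 2.2691
delay to age 2: R₀ = 0.59 × (0.77 × 7.1) = 0.59 × 5.4670 = 3.2255
Higher: delay to age 2 (3.2255).

3.23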